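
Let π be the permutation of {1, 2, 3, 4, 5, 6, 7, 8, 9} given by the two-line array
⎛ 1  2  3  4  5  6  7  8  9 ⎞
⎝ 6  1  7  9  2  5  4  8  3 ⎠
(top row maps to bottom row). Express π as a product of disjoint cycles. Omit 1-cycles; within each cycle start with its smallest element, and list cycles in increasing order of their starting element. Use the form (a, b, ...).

(1, 6, 5, 2)(3, 7, 4, 9)

From 1: 1 → 6 → 5 → 2 → 1, closing the cycle (1, 6, 5, 2).
Repeating from the next unused element and collecting all non-trivial cycles gives (1, 6, 5, 2)(3, 7, 4, 9).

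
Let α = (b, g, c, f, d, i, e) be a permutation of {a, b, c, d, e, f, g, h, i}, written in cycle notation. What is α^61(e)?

d

e lies in the 7-cycle (b, g, c, f, d, i, e).
Since the cycle has length 7, α^61 acts on it the same as α^5 (61 mod 7 = 5).
Advancing 5 steps from e: e → b → g → c → f → d.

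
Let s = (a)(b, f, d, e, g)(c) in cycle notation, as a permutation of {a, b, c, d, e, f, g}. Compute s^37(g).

f

g lies in the 5-cycle (b, f, d, e, g).
Powers repeat with period 5 on this cycle, and 37 mod 5 = 2, so s^37(g) = s^2(g).
Stepping 2 places around the cycle: g → b → f.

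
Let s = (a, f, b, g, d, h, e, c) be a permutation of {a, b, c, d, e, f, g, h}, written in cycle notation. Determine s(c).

c appears in (a, f, b, g, d, h, e, c); the next entry (wrapping around) is a.

a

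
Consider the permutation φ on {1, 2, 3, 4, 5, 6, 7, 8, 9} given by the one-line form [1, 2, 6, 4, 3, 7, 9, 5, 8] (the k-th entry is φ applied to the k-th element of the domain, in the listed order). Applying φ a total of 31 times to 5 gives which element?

3

Tracing 5 → 3 → … returns to 5 after 6 steps, so 5 lies in a 6-cycle (3 6 7 9 8 5).
Powers repeat with period 6 on this cycle, and 31 mod 6 = 1, so φ^31(5) = φ^1(5).
Stepping 1 place around the cycle: 5 → 3.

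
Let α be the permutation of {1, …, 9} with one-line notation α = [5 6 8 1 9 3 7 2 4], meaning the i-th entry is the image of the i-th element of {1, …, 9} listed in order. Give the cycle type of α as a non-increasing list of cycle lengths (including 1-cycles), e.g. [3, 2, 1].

[4, 4, 1]

The disjoint cycles are (1, 5, 9, 4)(2, 6, 3, 8)(7), with lengths 4, 4, 1 in non-increasing order.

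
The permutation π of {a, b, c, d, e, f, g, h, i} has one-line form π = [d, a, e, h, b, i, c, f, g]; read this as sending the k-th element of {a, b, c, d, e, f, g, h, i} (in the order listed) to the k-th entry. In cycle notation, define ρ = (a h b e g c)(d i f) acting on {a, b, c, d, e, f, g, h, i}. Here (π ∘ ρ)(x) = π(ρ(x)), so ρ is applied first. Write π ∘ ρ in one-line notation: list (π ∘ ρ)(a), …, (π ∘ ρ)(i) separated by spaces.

(π ∘ ρ)(x) = π(ρ(x)). Computing each image: π(ρ(a)) = π(h) = f, π(ρ(b)) = π(e) = b, π(ρ(c)) = π(a) = d, π(ρ(d)) = π(i) = g, π(ρ(e)) = π(g) = c, π(ρ(f)) = π(d) = h, π(ρ(g)) = π(c) = e, π(ρ(h)) = π(b) = a, π(ρ(i)) = π(f) = i.
Hence π ∘ ρ = [f b d g c h e a i].

f b d g c h e a i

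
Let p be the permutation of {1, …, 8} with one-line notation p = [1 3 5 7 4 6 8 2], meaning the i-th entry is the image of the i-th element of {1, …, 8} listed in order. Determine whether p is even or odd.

odd

In disjoint-cycle form the cycle lengths are 6, 1, 1.
A cycle is odd iff its length is even; p has 1 even-length cycle, so sgn(p) = (−1)^1 and p is odd.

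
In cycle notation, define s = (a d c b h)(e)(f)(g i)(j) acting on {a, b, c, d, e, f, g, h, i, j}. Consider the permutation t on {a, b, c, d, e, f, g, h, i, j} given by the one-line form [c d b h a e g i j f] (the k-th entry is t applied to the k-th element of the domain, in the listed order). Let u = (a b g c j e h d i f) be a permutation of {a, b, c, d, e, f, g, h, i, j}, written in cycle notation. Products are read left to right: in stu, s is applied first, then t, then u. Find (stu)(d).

g

(stu)(d) = u(t(s(d))). s(d) = c, then t(c) = b, then u(b) = g, so the result is g.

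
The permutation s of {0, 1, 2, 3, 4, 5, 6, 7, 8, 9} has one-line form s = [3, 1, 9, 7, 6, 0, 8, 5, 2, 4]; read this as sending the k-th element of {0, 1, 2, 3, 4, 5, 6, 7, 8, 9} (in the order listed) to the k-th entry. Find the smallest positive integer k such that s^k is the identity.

20

Writing s as disjoint cycles, the cycle lengths are 5, 4, 1.
Since disjoint cycles commute, ord(s) = lcm(5, 4) = 20.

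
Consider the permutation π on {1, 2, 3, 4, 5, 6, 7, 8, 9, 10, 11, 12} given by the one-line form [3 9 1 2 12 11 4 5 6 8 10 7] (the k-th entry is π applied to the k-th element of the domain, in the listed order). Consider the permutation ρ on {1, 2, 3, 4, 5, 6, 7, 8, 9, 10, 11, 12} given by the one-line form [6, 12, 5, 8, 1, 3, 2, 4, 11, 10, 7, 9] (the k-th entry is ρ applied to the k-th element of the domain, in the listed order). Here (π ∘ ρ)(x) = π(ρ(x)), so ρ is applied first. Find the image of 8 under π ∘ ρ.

ρ(8) = 4, then π(4) = 2; composing gives (π ∘ ρ)(8) = 2.

2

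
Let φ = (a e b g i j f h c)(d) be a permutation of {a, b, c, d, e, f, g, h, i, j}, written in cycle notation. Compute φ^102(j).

c

j lies in the 9-cycle (a e b g i j f h c).
On a 9-cycle, φ^9 is the identity, so φ^102 = φ^3 there (102 ≡ 3 mod 9).
Stepping 3 places around the cycle: j → f → h → c.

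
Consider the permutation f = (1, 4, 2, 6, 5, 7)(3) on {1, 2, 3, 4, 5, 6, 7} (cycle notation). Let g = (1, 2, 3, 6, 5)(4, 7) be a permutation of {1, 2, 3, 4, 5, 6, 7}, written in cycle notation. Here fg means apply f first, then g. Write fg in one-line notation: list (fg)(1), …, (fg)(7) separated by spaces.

7 5 6 3 4 1 2

Chase each element through f then g: 1 → 4 → 7; 2 → 6 → 5; 3 → 3 → 6; 4 → 2 → 3; 5 → 7 → 4; 6 → 5 → 1; 7 → 1 → 2.
So fg in one-line form is 7 5 6 3 4 1 2.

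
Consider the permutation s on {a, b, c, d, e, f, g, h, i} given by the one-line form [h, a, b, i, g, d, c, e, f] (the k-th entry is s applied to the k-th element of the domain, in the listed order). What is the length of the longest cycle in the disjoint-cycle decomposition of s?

6

Decomposing into disjoint cycles gives (a h e g c b)(d i f); the longest has length 6.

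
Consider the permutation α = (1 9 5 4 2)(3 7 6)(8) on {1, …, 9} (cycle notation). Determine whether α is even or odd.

even

The cycle lengths are 5, 3, 1.
A cycle is odd iff its length is even; α has 0 even-length cycles, so sgn(α) = (−1)^0 and α is even.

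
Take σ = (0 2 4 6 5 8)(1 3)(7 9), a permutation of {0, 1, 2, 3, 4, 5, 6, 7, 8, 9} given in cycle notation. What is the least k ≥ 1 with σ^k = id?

The disjoint cycles have lengths 6, 2, 2.
The order is lcm(6, 2, 2) = 6.

6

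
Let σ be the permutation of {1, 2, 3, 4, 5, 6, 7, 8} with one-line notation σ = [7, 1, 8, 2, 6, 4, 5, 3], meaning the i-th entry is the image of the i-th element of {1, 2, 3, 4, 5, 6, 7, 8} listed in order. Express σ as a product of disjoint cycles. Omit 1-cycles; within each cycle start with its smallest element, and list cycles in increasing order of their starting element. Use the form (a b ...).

(1 7 5 6 4 2)(3 8)

From 1: 1 → 7 → 5 → 6 → 4 → 2 → 1, closing the cycle (1 7 5 6 4 2).
Continuing from each remaining unvisited element yields (1 7 5 6 4 2)(3 8).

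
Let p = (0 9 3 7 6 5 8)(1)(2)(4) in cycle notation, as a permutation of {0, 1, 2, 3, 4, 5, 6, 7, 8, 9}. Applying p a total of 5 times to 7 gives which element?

9

7 lies in the 7-cycle (0 9 3 7 6 5 8).
Advancing 5 steps from 7: 7 → 6 → 5 → 8 → 0 → 9.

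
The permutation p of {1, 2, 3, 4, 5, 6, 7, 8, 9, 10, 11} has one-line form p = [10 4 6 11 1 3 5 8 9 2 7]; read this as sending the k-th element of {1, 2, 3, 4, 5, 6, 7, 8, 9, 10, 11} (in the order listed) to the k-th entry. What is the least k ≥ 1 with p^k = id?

Writing p as disjoint cycles, the cycle lengths are 7, 2, 1, 1.
The order is lcm(7, 2) = 14.

14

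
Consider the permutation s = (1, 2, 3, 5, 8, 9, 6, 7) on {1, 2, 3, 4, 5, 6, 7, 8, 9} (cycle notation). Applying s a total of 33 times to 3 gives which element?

3 lies in the 8-cycle (1, 2, 3, 5, 8, 9, 6, 7).
Powers repeat with period 8 on this cycle, and 33 mod 8 = 1, so s^33(3) = s^1(3).
Stepping 1 place around the cycle: 3 → 5.

5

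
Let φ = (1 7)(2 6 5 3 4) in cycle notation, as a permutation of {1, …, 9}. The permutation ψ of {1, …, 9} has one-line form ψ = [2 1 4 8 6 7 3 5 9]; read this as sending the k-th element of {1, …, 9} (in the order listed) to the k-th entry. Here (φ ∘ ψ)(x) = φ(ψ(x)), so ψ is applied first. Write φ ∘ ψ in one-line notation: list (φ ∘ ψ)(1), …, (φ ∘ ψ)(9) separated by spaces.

6 7 2 8 5 1 4 3 9

For each element, apply ψ then φ: 1 → 2 → 6; 2 → 1 → 7; 3 → 4 → 2; 4 → 8 → 8; 5 → 6 → 5; 6 → 7 → 1; 7 → 3 → 4; 8 → 5 → 3; 9 → 9 → 9.
Collecting the images, φ ∘ ψ = [6 7 2 8 5 1 4 3 9].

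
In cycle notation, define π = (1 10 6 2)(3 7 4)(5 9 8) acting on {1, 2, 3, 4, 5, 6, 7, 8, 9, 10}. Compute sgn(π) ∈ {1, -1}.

-1

The cycle lengths are 4, 3, 3.
A cycle of length ℓ contributes ℓ−1 transpositions, so π is a product of 3 + 2 + 2 = 7 transpositions — odd.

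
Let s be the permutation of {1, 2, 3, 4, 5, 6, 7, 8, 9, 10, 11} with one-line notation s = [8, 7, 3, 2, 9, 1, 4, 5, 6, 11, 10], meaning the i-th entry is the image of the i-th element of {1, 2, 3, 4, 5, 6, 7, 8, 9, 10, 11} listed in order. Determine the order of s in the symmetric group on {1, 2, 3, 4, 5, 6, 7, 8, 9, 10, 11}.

Decomposing into disjoint cycles gives cycle lengths 5, 3, 2, 1.
The order of s is the least common multiple of its cycle lengths: lcm(5, 3, 2) = 30.

30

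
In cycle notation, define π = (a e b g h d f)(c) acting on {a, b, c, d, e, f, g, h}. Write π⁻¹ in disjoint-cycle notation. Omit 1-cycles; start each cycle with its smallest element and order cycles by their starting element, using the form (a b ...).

If π sends a → b within a cycle, π⁻¹ sends b → a; equivalently, reverse each cycle.
Reversing each cycle of π and rotating so the smallest element leads gives (a f d h g b e).

(a f d h g b e)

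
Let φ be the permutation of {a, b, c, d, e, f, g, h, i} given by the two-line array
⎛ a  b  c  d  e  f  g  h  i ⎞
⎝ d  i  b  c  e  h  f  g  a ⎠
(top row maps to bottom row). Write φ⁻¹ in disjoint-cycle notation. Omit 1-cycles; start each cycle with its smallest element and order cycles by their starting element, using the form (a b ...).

(a i b c d)(f g h)

The cycle decomposition of φ is (a d c b i)(f h g).
The inverse reverses every cycle; in canonical form, φ⁻¹ = (a i b c d)(f g h).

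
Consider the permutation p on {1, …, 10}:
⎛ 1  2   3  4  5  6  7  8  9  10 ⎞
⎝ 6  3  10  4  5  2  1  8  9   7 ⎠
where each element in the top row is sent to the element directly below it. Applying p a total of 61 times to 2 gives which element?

Tracing 2 → 3 → … returns to 2 after 6 steps, so 2 lies in a 6-cycle (1 6 2 3 10 7).
On a 6-cycle, p^6 is the identity, so p^61 = p^1 there (61 ≡ 1 mod 6).
Advancing 1 step from 2: 2 → 3.

3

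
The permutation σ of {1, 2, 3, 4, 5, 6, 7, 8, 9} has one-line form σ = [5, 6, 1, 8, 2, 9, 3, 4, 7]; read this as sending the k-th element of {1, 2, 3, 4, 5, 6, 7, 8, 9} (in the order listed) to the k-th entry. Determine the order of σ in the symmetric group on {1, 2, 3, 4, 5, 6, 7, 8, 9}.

14

The disjoint-cycle form of σ has cycle lengths 7, 2.
The order is lcm(7, 2) = 14.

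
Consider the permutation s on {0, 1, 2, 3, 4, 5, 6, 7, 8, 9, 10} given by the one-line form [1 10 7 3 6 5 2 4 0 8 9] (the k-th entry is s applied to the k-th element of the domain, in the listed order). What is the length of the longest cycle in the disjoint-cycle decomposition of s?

Decomposing into disjoint cycles gives (0, 1, 10, 9, 8)(2, 7, 4, 6); the longest has length 5.

5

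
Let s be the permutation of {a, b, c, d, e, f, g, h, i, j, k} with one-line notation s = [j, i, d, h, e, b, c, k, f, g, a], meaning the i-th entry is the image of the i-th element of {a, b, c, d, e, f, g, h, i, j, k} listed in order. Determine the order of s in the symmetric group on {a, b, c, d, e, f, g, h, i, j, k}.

21

Writing s as disjoint cycles, the cycle lengths are 7, 3, 1.
Since disjoint cycles commute, ord(s) = lcm(7, 3) = 21.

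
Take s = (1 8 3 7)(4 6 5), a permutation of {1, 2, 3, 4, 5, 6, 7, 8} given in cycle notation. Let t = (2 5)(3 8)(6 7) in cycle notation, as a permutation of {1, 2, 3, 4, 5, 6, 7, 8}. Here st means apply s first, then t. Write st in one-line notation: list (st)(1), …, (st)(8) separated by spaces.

3 5 6 7 4 2 1 8

(st)(x) = t(s(x)). Computing each image: t(s(1)) = t(8) = 3, t(s(2)) = t(2) = 5, t(s(3)) = t(7) = 6, t(s(4)) = t(6) = 7, t(s(5)) = t(4) = 4, t(s(6)) = t(5) = 2, t(s(7)) = t(1) = 1, t(s(8)) = t(3) = 8.
Hence st = [3 5 6 7 4 2 1 8].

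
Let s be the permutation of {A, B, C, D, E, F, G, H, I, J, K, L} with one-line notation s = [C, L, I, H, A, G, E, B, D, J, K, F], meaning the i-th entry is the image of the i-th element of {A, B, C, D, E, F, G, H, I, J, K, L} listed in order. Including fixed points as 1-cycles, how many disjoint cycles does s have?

3

The cycle decomposition is (A C I D H B L F G E)(J)(K), which has 3 cycles (counting 1-cycles).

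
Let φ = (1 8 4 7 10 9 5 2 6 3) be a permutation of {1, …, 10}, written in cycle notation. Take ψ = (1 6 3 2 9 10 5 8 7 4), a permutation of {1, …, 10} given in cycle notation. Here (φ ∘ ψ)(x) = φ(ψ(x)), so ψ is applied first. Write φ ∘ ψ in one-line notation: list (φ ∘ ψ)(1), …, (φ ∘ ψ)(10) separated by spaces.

(φ ∘ ψ)(x) = φ(ψ(x)). Computing each image: φ(ψ(1)) = φ(6) = 3, φ(ψ(2)) = φ(9) = 5, φ(ψ(3)) = φ(2) = 6, φ(ψ(4)) = φ(1) = 8, φ(ψ(5)) = φ(8) = 4, φ(ψ(6)) = φ(3) = 1, φ(ψ(7)) = φ(4) = 7, φ(ψ(8)) = φ(7) = 10, φ(ψ(9)) = φ(10) = 9, φ(ψ(10)) = φ(5) = 2.
Hence φ ∘ ψ = [3 5 6 8 4 1 7 10 9 2].

3 5 6 8 4 1 7 10 9 2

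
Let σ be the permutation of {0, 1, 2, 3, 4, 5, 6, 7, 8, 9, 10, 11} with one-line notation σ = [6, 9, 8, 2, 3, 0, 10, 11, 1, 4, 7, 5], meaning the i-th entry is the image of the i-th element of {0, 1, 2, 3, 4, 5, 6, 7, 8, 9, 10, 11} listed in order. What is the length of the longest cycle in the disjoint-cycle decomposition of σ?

6

Decomposing into disjoint cycles gives (0, 6, 10, 7, 11, 5)(1, 9, 4, 3, 2, 8); the longest has length 6.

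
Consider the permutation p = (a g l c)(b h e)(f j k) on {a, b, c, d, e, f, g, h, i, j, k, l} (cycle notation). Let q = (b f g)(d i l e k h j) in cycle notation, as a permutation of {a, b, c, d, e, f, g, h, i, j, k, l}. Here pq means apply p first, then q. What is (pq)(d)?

First apply p: p(d) = d, then q(d) = i. Thus (pq)(d) = i.

i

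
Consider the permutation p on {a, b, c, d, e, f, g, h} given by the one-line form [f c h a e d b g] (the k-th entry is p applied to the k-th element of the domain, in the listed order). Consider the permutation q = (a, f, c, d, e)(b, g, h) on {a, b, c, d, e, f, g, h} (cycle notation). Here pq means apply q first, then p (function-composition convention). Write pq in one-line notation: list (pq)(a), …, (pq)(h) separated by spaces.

(pq)(x) = p(q(x)). Computing each image: p(q(a)) = p(f) = d, p(q(b)) = p(g) = b, p(q(c)) = p(d) = a, p(q(d)) = p(e) = e, p(q(e)) = p(a) = f, p(q(f)) = p(c) = h, p(q(g)) = p(h) = g, p(q(h)) = p(b) = c.
Hence pq = [d b a e f h g c].

d b a e f h g c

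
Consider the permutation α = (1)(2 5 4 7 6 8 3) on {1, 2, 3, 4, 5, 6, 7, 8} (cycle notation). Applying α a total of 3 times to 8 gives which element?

8 lies in the 7-cycle (2 5 4 7 6 8 3).
Advancing 3 steps from 8: 8 → 3 → 2 → 5.

5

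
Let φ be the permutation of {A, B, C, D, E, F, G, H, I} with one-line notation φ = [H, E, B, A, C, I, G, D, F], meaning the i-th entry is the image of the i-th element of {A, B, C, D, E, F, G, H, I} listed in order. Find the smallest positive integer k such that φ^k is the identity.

Writing φ as disjoint cycles, the cycle lengths are 3, 3, 2, 1.
The order is lcm(3, 3, 2) = 6.

6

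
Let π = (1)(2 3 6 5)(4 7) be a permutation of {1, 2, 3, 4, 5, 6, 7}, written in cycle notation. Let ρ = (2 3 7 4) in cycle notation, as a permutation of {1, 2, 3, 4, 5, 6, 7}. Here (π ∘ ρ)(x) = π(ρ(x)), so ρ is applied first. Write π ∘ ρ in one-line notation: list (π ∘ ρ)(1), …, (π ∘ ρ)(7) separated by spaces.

For each element, apply ρ then π: 1 → 1 → 1; 2 → 3 → 6; 3 → 7 → 4; 4 → 2 → 3; 5 → 5 → 2; 6 → 6 → 5; 7 → 4 → 7.
Collecting the images, π ∘ ρ = [1 6 4 3 2 5 7].

1 6 4 3 2 5 7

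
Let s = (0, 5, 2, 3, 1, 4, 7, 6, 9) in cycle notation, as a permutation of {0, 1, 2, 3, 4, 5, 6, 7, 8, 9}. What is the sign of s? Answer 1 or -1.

The cycle lengths are 9, 1.
A cycle of length ℓ contributes ℓ−1 transpositions, so s is a product of 8 transpositions — even.

1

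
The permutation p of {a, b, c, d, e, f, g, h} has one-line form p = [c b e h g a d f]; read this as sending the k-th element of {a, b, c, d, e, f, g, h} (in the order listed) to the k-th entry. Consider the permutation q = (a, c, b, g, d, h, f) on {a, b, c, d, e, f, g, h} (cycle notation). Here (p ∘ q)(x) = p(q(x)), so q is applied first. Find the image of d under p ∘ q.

(p ∘ q)(d) = p(q(d)). q(d) = h, then p(h) = f. So (p ∘ q)(d) = f.

f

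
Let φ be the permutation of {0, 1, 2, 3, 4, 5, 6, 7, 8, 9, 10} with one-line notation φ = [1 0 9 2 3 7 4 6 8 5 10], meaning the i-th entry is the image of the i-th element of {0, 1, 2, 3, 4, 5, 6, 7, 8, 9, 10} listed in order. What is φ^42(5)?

5

Tracing 5 → 7 → … returns to 5 after 7 steps, so 5 lies in a 7-cycle (2 9 5 7 6 4 3).
Powers repeat with period 7 on this cycle, and 42 mod 7 = 0, so φ^42(5) = φ^0(5).
So φ^42(5) = 5.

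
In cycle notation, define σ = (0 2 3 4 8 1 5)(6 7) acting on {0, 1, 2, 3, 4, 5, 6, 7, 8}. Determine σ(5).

0

In the cycle (0 2 3 4 8 1 5), 5 is followed by 0, so σ(5) = 0.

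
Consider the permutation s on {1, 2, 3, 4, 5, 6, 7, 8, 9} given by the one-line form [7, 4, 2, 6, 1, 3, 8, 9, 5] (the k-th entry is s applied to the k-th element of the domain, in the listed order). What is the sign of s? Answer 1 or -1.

-1

In disjoint-cycle form the cycle lengths are 5, 4.
A cycle is odd iff its length is even; s has 1 even-length cycle, so sgn(s) = (−1)^1 and s is odd.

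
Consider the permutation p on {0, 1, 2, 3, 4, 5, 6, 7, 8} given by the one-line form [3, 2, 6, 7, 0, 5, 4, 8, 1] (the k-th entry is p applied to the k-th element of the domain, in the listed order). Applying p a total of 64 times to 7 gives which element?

Tracing 7 → 8 → … returns to 7 after 8 steps, so 7 lies in an 8-cycle (0 3 7 8 1 2 6 4).
Powers repeat with period 8 on this cycle, and 64 mod 8 = 0, so p^64(7) = p^0(7).
So p^64(7) = 7.

7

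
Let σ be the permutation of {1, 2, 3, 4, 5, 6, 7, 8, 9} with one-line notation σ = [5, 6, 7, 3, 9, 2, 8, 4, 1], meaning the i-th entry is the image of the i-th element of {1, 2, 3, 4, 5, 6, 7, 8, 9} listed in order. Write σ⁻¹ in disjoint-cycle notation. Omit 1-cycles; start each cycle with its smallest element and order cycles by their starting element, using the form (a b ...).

(1 9 5)(2 6)(3 4 8 7)

First write σ in disjoint cycles: (1 5 9)(2 6)(3 7 8 4).
Reversing each cycle (and rotating so the smallest element leads) gives σ⁻¹ = (1 9 5)(2 6)(3 4 8 7).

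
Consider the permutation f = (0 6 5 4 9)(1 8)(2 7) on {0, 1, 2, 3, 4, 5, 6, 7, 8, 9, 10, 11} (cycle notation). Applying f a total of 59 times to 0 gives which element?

0 lies in the 5-cycle (0 6 5 4 9).
Since the cycle has length 5, f^59 acts on it the same as f^4 (59 mod 5 = 4).
Stepping 4 places around the cycle: 0 → 6 → 5 → 4 → 9.

9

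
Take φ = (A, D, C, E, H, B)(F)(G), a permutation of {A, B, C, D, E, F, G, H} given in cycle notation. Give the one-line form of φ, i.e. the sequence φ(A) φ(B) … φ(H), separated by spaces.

Image by image: A→D, B→A, C→E, D→C, E→H, F→F, G→G, H→B.
So the one-line form is D A E C H F G B.

D A E C H F G B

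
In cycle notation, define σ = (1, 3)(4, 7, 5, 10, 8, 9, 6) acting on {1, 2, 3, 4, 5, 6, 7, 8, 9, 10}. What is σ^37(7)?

10

7 lies in the 7-cycle (4, 7, 5, 10, 8, 9, 6).
Powers repeat with period 7 on this cycle, and 37 mod 7 = 2, so σ^37(7) = σ^2(7).
Advancing 2 steps from 7: 7 → 5 → 10.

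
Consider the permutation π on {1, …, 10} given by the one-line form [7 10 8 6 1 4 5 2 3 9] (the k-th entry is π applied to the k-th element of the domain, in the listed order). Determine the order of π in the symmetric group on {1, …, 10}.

Writing π as disjoint cycles, the cycle lengths are 5, 3, 2.
The order is lcm(5, 3, 2) = 30.

30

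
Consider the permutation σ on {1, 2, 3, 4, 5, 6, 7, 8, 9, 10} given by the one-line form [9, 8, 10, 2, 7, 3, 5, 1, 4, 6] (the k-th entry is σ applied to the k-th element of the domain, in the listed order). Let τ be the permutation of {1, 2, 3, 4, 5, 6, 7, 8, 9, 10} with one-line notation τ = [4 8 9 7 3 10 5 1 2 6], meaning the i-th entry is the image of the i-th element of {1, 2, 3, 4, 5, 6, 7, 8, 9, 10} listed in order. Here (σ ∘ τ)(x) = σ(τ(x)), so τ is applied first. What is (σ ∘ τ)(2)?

(σ ∘ τ)(2) = σ(τ(2)). τ(2) = 8, then σ(8) = 1. So (σ ∘ τ)(2) = 1.

1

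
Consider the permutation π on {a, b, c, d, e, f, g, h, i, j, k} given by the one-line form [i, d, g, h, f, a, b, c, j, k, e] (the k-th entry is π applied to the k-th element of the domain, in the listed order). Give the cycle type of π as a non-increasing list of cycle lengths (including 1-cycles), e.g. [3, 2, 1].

[6, 5]

The disjoint cycles are (a i j k e f)(b d h c g), with lengths 6, 5 in non-increasing order.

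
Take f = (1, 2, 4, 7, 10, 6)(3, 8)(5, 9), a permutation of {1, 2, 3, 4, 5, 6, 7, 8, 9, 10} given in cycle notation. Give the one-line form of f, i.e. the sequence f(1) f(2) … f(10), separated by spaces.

Each element maps to the next entry in its cycle (wrapping to the front): 1→2, 2→4, 3→8, 4→7, 5→9, 6→1, 7→10, 8→3, 9→5, 10→6.
So the one-line form is 2 4 8 7 9 1 10 3 5 6.

2 4 8 7 9 1 10 3 5 6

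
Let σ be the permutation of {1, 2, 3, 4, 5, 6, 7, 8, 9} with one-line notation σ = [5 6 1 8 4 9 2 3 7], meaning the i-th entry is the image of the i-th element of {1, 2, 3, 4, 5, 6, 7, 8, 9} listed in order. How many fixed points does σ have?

No element satisfies σ(x) = x, so there are 0 fixed points.

0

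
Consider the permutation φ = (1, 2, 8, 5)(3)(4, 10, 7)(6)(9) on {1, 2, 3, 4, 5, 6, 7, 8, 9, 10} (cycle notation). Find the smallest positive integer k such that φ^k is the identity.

12

The cycle type of φ is (4, 3, 1, 1, 1).
The order is lcm(4, 3) = 12.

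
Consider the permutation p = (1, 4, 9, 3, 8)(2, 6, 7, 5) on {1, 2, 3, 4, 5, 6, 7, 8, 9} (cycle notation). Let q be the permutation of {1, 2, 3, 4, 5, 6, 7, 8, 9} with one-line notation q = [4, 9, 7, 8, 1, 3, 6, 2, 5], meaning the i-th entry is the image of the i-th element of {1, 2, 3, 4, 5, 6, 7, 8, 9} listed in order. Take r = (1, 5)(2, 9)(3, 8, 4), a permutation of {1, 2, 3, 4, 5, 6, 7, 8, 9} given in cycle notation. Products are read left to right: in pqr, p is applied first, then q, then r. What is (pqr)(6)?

Apply the permutations in order: p(6) = 7, then q(7) = 6, then r(6) = 6. So (pqr)(6) = 6.

6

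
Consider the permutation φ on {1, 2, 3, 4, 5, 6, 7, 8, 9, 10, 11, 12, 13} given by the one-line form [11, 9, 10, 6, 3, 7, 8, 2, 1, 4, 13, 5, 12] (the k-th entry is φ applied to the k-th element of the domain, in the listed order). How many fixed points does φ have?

No element satisfies φ(x) = x, so there are 0 fixed points.

0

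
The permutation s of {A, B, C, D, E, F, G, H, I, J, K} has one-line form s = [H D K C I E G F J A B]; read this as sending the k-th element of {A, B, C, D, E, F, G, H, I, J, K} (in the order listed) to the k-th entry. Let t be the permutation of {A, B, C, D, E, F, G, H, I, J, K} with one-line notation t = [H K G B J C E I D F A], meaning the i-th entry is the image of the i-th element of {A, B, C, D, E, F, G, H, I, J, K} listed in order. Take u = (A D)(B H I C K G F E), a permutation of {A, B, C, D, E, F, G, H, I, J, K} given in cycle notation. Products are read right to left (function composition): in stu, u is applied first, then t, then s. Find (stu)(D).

Apply the permutations in order: u(D) = A, then t(A) = H, then s(H) = F. So (stu)(D) = F.

F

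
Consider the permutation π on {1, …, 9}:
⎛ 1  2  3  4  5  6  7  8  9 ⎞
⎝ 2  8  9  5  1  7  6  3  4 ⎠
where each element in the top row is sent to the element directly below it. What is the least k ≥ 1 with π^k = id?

14

Decomposing into disjoint cycles gives cycle lengths 7, 2.
Since disjoint cycles commute, ord(π) = lcm(7, 2) = 14.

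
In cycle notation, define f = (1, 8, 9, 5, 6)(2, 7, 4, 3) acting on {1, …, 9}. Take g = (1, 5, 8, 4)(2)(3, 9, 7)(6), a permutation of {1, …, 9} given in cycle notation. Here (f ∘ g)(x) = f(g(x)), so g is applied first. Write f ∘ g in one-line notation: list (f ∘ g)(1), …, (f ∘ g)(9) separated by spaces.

(f ∘ g)(x) = f(g(x)). Computing each image: f(g(1)) = f(5) = 6, f(g(2)) = f(2) = 7, f(g(3)) = f(9) = 5, f(g(4)) = f(1) = 8, f(g(5)) = f(8) = 9, f(g(6)) = f(6) = 1, f(g(7)) = f(3) = 2, f(g(8)) = f(4) = 3, f(g(9)) = f(7) = 4.
Hence f ∘ g = [6 7 5 8 9 1 2 3 4].

6 7 5 8 9 1 2 3 4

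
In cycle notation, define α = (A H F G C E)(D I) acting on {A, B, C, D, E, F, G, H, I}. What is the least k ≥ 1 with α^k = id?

The cycle type of α is (6, 2, 1).
The order of α is the least common multiple of its cycle lengths: lcm(6, 2) = 6.

6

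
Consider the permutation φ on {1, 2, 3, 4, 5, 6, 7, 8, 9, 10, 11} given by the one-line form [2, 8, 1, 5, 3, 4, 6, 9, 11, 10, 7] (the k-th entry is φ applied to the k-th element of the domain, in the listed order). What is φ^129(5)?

Tracing 5 → 3 → … returns to 5 after 10 steps, so 5 lies in a 10-cycle (1 2 8 9 11 7 6 4 5 3).
Powers repeat with period 10 on this cycle, and 129 mod 10 = 9, so φ^129(5) = φ^9(5).
Advancing 9 steps from 5: 5 → 3 → 1 → 2 → 8 → 9 → 11 → 7 → 6 → 4.

4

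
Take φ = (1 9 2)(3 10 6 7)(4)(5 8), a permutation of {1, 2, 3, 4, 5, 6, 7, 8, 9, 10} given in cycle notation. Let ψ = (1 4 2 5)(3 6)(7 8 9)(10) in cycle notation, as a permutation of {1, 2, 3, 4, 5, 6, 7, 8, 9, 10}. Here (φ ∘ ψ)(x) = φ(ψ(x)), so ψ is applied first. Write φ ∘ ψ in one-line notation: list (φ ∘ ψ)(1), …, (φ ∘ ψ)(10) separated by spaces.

(φ ∘ ψ)(x) = φ(ψ(x)). Computing each image: φ(ψ(1)) = φ(4) = 4, φ(ψ(2)) = φ(5) = 8, φ(ψ(3)) = φ(6) = 7, φ(ψ(4)) = φ(2) = 1, φ(ψ(5)) = φ(1) = 9, φ(ψ(6)) = φ(3) = 10, φ(ψ(7)) = φ(8) = 5, φ(ψ(8)) = φ(9) = 2, φ(ψ(9)) = φ(7) = 3, φ(ψ(10)) = φ(10) = 6.
Hence φ ∘ ψ = [4 8 7 1 9 10 5 2 3 6].

4 8 7 1 9 10 5 2 3 6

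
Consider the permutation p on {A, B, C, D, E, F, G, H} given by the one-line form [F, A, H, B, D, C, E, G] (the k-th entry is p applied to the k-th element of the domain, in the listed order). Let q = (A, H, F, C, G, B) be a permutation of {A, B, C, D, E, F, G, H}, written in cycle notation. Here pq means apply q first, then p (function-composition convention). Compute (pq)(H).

C

(pq)(H) = p(q(H)). q(H) = F, then p(F) = C. So (pq)(H) = C.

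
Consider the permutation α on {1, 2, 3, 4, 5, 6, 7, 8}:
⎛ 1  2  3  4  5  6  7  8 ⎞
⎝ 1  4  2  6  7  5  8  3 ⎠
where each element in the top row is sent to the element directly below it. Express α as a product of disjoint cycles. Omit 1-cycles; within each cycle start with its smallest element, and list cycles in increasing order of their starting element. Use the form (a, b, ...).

From 2: 2 → 4 → 6 → 5 → 7 → 8 → 3 → 2, closing the cycle (2, 4, 6, 5, 7, 8, 3).
Repeating from the next unused element and collecting all non-trivial cycles gives (2, 4, 6, 5, 7, 8, 3).

(2, 4, 6, 5, 7, 8, 3)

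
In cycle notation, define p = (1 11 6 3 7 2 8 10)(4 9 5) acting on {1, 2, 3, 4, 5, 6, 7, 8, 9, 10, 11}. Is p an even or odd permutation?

odd

The cycle lengths are 8, 3.
A cycle of length ℓ contributes ℓ−1 transpositions, so p is a product of 7 + 2 = 9 transpositions — odd.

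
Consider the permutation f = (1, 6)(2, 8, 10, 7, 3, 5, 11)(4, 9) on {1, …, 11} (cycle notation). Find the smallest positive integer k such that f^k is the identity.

The disjoint cycles have lengths 7, 2, 2.
The order of f is the least common multiple of its cycle lengths: lcm(7, 2, 2) = 14.

14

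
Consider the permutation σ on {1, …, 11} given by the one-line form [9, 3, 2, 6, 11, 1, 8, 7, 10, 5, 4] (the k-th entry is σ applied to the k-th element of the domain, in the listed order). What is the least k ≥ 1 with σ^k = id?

The disjoint-cycle form of σ has cycle lengths 7, 2, 2.
The order of σ is the least common multiple of its cycle lengths: lcm(7, 2, 2) = 14.

14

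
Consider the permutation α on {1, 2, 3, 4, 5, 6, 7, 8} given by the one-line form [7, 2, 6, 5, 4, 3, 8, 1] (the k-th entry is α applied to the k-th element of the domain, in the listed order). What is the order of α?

Writing α as disjoint cycles, the cycle lengths are 3, 2, 2, 1.
The order of α is the least common multiple of its cycle lengths: lcm(3, 2, 2) = 6.

6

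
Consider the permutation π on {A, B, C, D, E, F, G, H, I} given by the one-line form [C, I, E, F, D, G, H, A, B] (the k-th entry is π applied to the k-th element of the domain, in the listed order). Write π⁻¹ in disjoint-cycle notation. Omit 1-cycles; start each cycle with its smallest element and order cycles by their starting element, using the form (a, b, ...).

(A, H, G, F, D, E, C)(B, I)

The cycle decomposition of π is (A, C, E, D, F, G, H)(B, I).
The inverse reverses every cycle; in canonical form, π⁻¹ = (A, H, G, F, D, E, C)(B, I).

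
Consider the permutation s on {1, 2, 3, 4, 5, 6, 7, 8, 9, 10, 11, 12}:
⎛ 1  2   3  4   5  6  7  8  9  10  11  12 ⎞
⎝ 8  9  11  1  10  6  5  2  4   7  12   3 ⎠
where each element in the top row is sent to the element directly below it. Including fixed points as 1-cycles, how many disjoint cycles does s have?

4

The cycle decomposition is (1 8 2 9 4)(3 11 12)(5 10 7)(6), which has 4 cycles (counting 1-cycles).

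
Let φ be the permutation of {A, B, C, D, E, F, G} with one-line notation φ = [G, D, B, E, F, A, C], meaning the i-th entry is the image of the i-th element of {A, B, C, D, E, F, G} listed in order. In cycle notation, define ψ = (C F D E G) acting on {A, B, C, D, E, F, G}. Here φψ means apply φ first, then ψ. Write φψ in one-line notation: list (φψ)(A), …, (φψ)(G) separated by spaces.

For each element, apply φ then ψ: A → G → C; B → D → E; C → B → B; D → E → G; E → F → D; F → A → A; G → C → F.
Collecting the images, φψ = [C E B G D A F].

C E B G D A F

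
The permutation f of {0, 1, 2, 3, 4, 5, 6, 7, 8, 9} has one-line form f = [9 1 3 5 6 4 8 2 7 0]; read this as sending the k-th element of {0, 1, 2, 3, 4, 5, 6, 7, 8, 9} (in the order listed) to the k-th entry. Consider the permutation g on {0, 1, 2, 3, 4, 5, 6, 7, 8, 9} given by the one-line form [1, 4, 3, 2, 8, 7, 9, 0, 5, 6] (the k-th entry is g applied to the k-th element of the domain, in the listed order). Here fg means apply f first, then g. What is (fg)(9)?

1

f(9) = 0, then g(0) = 1; composing gives (fg)(9) = 1.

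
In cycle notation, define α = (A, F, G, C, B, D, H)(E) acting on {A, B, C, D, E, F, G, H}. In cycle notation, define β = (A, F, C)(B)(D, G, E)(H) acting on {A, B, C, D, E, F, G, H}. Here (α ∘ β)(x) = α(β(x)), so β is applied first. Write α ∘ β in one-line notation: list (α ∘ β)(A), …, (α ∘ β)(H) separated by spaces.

G D F C H B E A

(α ∘ β)(x) = α(β(x)). Computing each image: α(β(A)) = α(F) = G, α(β(B)) = α(B) = D, α(β(C)) = α(A) = F, α(β(D)) = α(G) = C, α(β(E)) = α(D) = H, α(β(F)) = α(C) = B, α(β(G)) = α(E) = E, α(β(H)) = α(H) = A.
Hence α ∘ β = [G D F C H B E A].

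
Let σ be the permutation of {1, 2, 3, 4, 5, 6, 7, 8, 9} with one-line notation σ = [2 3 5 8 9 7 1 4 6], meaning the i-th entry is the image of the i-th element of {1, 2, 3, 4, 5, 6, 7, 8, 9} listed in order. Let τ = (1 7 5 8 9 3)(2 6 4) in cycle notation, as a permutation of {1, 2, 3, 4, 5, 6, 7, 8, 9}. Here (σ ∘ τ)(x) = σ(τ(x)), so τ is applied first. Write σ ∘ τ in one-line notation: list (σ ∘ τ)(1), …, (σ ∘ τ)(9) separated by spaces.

1 7 2 3 4 8 9 6 5

(σ ∘ τ)(x) = σ(τ(x)). Computing each image: σ(τ(1)) = σ(7) = 1, σ(τ(2)) = σ(6) = 7, σ(τ(3)) = σ(1) = 2, σ(τ(4)) = σ(2) = 3, σ(τ(5)) = σ(8) = 4, σ(τ(6)) = σ(4) = 8, σ(τ(7)) = σ(5) = 9, σ(τ(8)) = σ(9) = 6, σ(τ(9)) = σ(3) = 5.
Hence σ ∘ τ = [1 7 2 3 4 8 9 6 5].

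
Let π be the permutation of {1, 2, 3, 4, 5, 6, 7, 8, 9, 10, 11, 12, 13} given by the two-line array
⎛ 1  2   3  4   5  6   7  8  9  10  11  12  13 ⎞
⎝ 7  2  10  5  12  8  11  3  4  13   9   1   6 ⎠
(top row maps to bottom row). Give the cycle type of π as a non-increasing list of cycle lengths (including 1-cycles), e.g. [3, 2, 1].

[7, 5, 1]

The disjoint cycles are (1, 7, 11, 9, 4, 5, 12)(2)(3, 10, 13, 6, 8), with lengths 7, 5, 1 in non-increasing order.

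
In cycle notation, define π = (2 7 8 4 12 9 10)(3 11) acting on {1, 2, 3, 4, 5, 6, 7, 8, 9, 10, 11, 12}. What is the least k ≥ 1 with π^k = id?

The cycle type of π is (7, 2, 1, 1, 1).
The order of π is the least common multiple of its cycle lengths: lcm(7, 2) = 14.

14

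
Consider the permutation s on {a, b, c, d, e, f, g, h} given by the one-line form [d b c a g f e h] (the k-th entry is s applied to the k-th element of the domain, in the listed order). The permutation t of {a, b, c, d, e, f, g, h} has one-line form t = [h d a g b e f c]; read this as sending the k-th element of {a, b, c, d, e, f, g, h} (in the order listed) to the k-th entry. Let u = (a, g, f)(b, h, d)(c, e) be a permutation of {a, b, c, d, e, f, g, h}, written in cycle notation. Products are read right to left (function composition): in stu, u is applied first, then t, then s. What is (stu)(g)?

Apply the permutations in order: u(g) = f, then t(f) = e, then s(e) = g. So (stu)(g) = g.

g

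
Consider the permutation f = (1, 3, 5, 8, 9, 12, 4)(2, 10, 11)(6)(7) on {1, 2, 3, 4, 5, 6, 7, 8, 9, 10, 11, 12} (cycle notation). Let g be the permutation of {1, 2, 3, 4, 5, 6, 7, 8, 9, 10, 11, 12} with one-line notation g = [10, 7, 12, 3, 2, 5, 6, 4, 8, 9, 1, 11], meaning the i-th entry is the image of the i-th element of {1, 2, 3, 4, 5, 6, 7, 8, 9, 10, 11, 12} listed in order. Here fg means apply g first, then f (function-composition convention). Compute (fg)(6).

First apply g: g(6) = 5, then f(5) = 8. Thus (fg)(6) = 8.

8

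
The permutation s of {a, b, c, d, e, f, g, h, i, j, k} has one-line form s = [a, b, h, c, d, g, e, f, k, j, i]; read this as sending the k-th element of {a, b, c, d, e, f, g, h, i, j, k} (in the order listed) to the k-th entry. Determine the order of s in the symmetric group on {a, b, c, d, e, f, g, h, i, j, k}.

6

Writing s as disjoint cycles, the cycle lengths are 6, 2, 1, 1, 1.
The order of s is the least common multiple of its cycle lengths: lcm(6, 2) = 6.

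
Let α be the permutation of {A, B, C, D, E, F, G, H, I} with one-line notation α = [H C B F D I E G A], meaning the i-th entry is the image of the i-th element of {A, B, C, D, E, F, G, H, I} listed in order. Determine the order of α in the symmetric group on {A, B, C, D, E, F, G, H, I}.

Writing α as disjoint cycles, the cycle lengths are 7, 2.
The order of α is the least common multiple of its cycle lengths: lcm(7, 2) = 14.

14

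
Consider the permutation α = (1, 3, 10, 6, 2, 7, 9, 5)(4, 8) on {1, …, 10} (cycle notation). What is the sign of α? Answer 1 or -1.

The cycle lengths are 8, 2.
A cycle of length ℓ contributes ℓ−1 transpositions, so α is a product of 7 + 1 = 8 transpositions — even.

1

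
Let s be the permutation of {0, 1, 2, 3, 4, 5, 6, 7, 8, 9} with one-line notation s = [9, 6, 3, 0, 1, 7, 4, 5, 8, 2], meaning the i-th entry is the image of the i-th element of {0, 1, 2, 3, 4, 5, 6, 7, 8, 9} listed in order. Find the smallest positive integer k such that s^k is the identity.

Decomposing into disjoint cycles gives cycle lengths 4, 3, 2, 1.
Since disjoint cycles commute, ord(s) = lcm(4, 3, 2) = 12.

12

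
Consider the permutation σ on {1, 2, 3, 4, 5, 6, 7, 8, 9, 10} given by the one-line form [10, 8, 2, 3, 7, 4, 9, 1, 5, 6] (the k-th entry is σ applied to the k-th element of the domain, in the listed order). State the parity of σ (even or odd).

even

In disjoint-cycle form the cycle lengths are 7, 3.
A cycle of length ℓ contributes ℓ−1 transpositions, so σ is a product of 6 + 2 = 8 transpositions — even.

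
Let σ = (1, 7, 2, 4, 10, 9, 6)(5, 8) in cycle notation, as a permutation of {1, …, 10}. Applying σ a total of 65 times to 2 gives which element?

2 lies in the 7-cycle (1, 7, 2, 4, 10, 9, 6).
On a 7-cycle, σ^7 is the identity, so σ^65 = σ^2 there (65 ≡ 2 mod 7).
Stepping 2 places around the cycle: 2 → 4 → 10.

10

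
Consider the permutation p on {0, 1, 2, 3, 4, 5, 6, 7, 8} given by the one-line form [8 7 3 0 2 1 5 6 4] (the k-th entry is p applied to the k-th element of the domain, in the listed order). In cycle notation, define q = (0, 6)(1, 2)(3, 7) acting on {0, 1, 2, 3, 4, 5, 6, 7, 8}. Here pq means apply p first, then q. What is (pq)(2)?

7

p(2) = 3, then q(3) = 7; composing gives (pq)(2) = 7.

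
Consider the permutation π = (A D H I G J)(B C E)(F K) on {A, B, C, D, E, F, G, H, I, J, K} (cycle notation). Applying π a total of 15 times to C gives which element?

C lies in the 3-cycle (B C E).
Powers repeat with period 3 on this cycle, and 15 mod 3 = 0, so π^15(C) = π^0(C).
So π^15(C) = C.

C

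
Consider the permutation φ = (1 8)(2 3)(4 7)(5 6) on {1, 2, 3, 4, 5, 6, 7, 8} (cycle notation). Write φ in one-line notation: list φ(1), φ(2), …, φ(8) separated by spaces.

8 3 2 7 6 5 4 1

Image by image: 1↦8, 2↦3, 3↦2, 4↦7, 5↦6, 6↦5, 7↦4, 8↦1.
So the one-line form is 8 3 2 7 6 5 4 1.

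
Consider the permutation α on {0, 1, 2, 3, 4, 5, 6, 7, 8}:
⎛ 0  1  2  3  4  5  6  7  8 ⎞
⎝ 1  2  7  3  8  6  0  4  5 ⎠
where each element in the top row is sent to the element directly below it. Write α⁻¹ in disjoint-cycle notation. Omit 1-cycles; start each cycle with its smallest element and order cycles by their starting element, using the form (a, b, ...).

(0, 6, 5, 8, 4, 7, 2, 1)

The cycle decomposition of α is (0, 1, 2, 7, 4, 8, 5, 6).
The inverse reverses every cycle; in canonical form, α⁻¹ = (0, 6, 5, 8, 4, 7, 2, 1).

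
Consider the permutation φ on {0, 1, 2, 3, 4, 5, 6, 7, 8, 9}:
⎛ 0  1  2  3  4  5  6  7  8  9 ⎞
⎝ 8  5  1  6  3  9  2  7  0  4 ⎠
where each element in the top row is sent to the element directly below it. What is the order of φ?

14

The disjoint-cycle form of φ has cycle lengths 7, 2, 1.
The order is lcm(7, 2) = 14.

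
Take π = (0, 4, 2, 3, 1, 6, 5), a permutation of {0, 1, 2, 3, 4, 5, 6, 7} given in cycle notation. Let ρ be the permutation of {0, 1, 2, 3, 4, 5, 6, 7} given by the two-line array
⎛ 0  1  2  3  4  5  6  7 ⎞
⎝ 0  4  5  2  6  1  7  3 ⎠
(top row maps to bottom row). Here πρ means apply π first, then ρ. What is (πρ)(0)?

6

π(0) = 4, then ρ(4) = 6; composing gives (πρ)(0) = 6.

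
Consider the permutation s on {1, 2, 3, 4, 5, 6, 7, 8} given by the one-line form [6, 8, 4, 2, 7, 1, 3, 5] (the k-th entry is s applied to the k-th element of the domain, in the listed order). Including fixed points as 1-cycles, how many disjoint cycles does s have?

2

The cycle decomposition is (1, 6)(2, 8, 5, 7, 3, 4), which has 2 cycles (counting 1-cycles).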